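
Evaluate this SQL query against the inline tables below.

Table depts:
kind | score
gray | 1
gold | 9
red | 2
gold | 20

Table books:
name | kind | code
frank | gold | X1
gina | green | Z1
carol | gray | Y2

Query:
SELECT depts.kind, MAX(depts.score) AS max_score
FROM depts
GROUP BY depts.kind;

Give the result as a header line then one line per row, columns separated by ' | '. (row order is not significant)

== RESULT ==
depts.kind | max_score
gray | 1
gold | 20
red | 2

Derivation:
After GROUP BY (3 rows):
depts.kind | max_score
gray | 1
gold | 20
red | 2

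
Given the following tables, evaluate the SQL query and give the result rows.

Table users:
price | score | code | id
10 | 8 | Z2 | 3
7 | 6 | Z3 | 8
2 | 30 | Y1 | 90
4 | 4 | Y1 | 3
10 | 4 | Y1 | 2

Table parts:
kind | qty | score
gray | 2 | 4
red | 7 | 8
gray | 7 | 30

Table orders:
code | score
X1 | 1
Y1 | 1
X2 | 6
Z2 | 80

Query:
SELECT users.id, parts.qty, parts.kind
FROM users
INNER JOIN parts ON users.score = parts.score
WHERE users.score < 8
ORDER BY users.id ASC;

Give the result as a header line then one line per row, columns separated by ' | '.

After JOIN parts (4 rows):
users.price | users.score | users.code | users.id | parts.kind | parts.qty | parts.score
10 | 8 | Z2 | 3 | red | 7 | 8
2 | 30 | Y1 | 90 | gray | 7 | 30
4 | 4 | Y1 | 3 | gray | 2 | 4
10 | 4 | Y1 | 2 | gray | 2 | 4
After WHERE (2 rows):
users.price | users.score | users.code | users.id | parts.kind | parts.qty | parts.score
4 | 4 | Y1 | 3 | gray | 2 | 4
10 | 4 | Y1 | 2 | gray | 2 | 4
After SELECT (2 rows):
users.id | parts.qty | parts.kind
3 | 2 | gray
2 | 2 | gray
After ORDER BY (2 rows):
users.id | parts.qty | parts.kind
2 | 2 | gray
3 | 2 | gray

== RESULT ==
users.id | parts.qty | parts.kind
2 | 2 | gray
3 | 2 | gray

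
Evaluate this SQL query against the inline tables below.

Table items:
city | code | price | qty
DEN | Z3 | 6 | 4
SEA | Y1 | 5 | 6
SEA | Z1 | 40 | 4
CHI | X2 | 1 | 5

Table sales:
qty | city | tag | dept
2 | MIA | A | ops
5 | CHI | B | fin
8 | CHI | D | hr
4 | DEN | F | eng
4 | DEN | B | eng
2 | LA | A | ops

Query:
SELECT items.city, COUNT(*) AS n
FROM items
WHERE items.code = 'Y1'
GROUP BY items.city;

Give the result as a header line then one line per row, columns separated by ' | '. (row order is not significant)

After WHERE (1 rows):
items.city | items.code | items.price | items.qty
SEA | Y1 | 5 | 6
After GROUP BY (1 rows):
items.city | n
SEA | 1

== RESULT ==
items.city | n
SEA | 1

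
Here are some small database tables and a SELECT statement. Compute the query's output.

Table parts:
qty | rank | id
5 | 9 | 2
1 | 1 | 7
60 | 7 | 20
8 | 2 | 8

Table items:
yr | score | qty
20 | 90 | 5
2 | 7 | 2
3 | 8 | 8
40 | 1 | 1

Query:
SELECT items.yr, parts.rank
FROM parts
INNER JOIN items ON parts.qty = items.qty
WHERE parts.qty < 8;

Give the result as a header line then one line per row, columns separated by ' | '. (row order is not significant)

After JOIN items (3 rows):
parts.qty | parts.rank | parts.id | items.yr | items.score | items.qty
5 | 9 | 2 | 20 | 90 | 5
1 | 1 | 7 | 40 | 1 | 1
8 | 2 | 8 | 3 | 8 | 8
After WHERE (2 rows):
parts.qty | parts.rank | parts.id | items.yr | items.score | items.qty
5 | 9 | 2 | 20 | 90 | 5
1 | 1 | 7 | 40 | 1 | 1
After SELECT (2 rows):
items.yr | parts.rank
20 | 9
40 | 1

== RESULT ==
items.yr | parts.rank
20 | 9
40 | 1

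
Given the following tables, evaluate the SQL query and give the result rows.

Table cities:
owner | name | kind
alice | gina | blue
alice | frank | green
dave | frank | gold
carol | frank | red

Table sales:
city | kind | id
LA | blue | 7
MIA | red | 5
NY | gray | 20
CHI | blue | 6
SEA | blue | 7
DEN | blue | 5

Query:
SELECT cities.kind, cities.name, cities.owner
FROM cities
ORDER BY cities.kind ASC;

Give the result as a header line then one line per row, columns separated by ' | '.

== RESULT ==
cities.kind | cities.name | cities.owner
blue | gina | alice
gold | frank | dave
green | frank | alice
red | frank | carol

Derivation:
After SELECT (4 rows):
cities.kind | cities.name | cities.owner
blue | gina | alice
green | frank | alice
gold | frank | dave
red | frank | carol
After ORDER BY (4 rows):
cities.kind | cities.name | cities.owner
blue | gina | alice
gold | frank | dave
green | frank | alice
red | frank | carol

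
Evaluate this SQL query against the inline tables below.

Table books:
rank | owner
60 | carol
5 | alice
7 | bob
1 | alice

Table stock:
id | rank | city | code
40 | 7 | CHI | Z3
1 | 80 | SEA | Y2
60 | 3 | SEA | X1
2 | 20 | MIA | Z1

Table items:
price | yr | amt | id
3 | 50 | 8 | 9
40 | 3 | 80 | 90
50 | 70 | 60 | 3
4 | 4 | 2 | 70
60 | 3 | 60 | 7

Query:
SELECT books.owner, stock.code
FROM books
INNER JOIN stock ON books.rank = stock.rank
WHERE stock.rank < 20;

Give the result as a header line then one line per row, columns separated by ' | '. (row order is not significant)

== RESULT ==
books.owner | stock.code
bob | Z3

Derivation:
After JOIN stock (1 rows):
books.rank | books.owner | stock.id | stock.rank | stock.city | stock.code
7 | bob | 40 | 7 | CHI | Z3
After WHERE (1 rows):
books.rank | books.owner | stock.id | stock.rank | stock.city | stock.code
7 | bob | 40 | 7 | CHI | Z3
After SELECT (1 rows):
books.owner | stock.code
bob | Z3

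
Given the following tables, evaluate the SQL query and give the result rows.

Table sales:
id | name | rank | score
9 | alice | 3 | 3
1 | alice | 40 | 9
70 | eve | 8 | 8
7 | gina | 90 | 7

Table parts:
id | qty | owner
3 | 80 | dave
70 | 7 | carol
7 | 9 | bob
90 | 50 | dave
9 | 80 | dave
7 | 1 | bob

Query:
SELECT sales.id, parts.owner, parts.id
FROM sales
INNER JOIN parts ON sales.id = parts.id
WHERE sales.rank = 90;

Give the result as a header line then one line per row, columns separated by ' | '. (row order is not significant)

== RESULT ==
sales.id | parts.owner | parts.id
7 | bob | 7
7 | bob | 7

Derivation:
After JOIN parts (4 rows):
sales.id | sales.name | sales.rank | sales.score | parts.id | parts.qty | parts.owner
9 | alice | 3 | 3 | 9 | 80 | dave
70 | eve | 8 | 8 | 70 | 7 | carol
7 | gina | 90 | 7 | 7 | 9 | bob
7 | gina | 90 | 7 | 7 | 1 | bob
After WHERE (2 rows):
sales.id | sales.name | sales.rank | sales.score | parts.id | parts.qty | parts.owner
7 | gina | 90 | 7 | 7 | 9 | bob
7 | gina | 90 | 7 | 7 | 1 | bob
After SELECT (2 rows):
sales.id | parts.owner | parts.id
7 | bob | 7
7 | bob | 7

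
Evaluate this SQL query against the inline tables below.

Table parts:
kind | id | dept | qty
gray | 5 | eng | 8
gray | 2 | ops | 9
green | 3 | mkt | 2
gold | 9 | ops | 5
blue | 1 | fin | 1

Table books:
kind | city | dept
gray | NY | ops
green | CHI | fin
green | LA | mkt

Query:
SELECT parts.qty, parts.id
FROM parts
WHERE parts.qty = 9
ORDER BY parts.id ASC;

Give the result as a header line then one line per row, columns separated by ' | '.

== RESULT ==
parts.qty | parts.id
9 | 2

Derivation:
After WHERE (1 rows):
parts.kind | parts.id | parts.dept | parts.qty
gray | 2 | ops | 9
After SELECT (1 rows):
parts.qty | parts.id
9 | 2
After ORDER BY (1 rows):
parts.qty | parts.id
9 | 2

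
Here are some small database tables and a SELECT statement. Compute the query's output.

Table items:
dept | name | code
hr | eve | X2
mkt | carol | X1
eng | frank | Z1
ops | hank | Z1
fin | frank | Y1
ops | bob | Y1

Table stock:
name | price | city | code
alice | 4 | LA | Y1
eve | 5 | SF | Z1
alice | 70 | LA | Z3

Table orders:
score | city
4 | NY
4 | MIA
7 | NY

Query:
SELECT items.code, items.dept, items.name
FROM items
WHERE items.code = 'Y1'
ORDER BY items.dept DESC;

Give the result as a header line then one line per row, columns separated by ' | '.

After WHERE (2 rows):
items.dept | items.name | items.code
fin | frank | Y1
ops | bob | Y1
After SELECT (2 rows):
items.code | items.dept | items.name
Y1 | fin | frank
Y1 | ops | bob
After ORDER BY (2 rows):
items.code | items.dept | items.name
Y1 | ops | bob
Y1 | fin | frank

== RESULT ==
items.code | items.dept | items.name
Y1 | ops | bob
Y1 | fin | frank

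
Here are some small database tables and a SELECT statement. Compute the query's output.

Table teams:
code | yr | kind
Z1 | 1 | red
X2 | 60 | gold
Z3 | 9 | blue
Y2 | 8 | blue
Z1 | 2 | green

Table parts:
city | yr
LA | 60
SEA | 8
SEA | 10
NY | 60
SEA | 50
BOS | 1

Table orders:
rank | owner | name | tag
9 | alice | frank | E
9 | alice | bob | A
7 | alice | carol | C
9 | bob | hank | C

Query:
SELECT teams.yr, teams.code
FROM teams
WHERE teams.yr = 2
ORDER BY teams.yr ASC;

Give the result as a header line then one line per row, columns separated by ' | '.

== RESULT ==
teams.yr | teams.code
2 | Z1

Derivation:
After WHERE (1 rows):
teams.code | teams.yr | teams.kind
Z1 | 2 | green
After SELECT (1 rows):
teams.yr | teams.code
2 | Z1
After ORDER BY (1 rows):
teams.yr | teams.code
2 | Z1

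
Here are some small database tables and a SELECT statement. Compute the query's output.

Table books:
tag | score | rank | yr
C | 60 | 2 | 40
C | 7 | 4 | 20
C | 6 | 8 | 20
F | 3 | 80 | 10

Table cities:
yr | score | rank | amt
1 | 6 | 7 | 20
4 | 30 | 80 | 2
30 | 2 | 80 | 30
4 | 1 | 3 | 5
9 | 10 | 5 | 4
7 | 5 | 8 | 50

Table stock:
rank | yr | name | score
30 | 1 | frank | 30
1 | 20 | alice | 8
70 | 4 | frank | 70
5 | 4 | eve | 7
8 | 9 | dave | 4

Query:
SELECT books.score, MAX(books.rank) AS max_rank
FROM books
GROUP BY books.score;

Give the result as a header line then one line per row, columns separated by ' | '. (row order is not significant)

After GROUP BY (4 rows):
books.score | max_rank
60 | 2
7 | 4
6 | 8
3 | 80

== RESULT ==
books.score | max_rank
60 | 2
7 | 4
6 | 8
3 | 80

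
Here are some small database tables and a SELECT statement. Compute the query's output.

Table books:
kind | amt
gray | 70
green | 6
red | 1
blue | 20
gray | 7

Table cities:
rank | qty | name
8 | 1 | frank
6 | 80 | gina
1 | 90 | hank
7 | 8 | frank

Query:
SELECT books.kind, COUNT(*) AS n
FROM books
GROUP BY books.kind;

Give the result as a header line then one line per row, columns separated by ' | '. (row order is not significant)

After GROUP BY (4 rows):
books.kind | n
gray | 2
green | 1
red | 1
blue | 1

== RESULT ==
books.kind | n
gray | 2
green | 1
red | 1
blue | 1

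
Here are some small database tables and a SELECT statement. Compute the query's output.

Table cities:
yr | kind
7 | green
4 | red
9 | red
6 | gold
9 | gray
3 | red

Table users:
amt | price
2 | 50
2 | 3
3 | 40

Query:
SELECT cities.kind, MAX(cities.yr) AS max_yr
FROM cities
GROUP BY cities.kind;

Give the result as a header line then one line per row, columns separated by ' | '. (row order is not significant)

== RESULT ==
cities.kind | max_yr
green | 7
red | 9
gold | 6
gray | 9

Derivation:
After GROUP BY (4 rows):
cities.kind | max_yr
green | 7
red | 9
gold | 6
gray | 9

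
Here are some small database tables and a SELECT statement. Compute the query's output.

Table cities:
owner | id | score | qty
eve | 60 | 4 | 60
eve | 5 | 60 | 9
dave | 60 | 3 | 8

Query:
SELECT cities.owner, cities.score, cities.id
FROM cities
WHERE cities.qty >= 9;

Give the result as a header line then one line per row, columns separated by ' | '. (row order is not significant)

== RESULT ==
cities.owner | cities.score | cities.id
eve | 4 | 60
eve | 60 | 5

Derivation:
After WHERE (2 rows):
cities.owner | cities.id | cities.score | cities.qty
eve | 60 | 4 | 60
eve | 5 | 60 | 9
After SELECT (2 rows):
cities.owner | cities.score | cities.id
eve | 4 | 60
eve | 60 | 5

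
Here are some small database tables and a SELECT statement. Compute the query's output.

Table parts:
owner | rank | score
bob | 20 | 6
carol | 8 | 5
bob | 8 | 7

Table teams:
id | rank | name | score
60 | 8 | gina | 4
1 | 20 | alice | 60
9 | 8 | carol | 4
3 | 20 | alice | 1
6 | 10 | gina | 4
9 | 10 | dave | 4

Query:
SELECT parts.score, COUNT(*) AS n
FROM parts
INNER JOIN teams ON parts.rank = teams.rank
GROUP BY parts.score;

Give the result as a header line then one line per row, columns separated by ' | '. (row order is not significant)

== RESULT ==
parts.score | n
6 | 2
5 | 2
7 | 2

Derivation:
After JOIN teams (6 rows):
parts.owner | parts.rank | parts.score | teams.id | teams.rank | teams.name | teams.score
bob | 20 | 6 | 1 | 20 | alice | 60
bob | 20 | 6 | 3 | 20 | alice | 1
carol | 8 | 5 | 60 | 8 | gina | 4
carol | 8 | 5 | 9 | 8 | carol | 4
bob | 8 | 7 | 60 | 8 | gina | 4
bob | 8 | 7 | 9 | 8 | carol | 4
After GROUP BY (3 rows):
parts.score | n
6 | 2
5 | 2
7 | 2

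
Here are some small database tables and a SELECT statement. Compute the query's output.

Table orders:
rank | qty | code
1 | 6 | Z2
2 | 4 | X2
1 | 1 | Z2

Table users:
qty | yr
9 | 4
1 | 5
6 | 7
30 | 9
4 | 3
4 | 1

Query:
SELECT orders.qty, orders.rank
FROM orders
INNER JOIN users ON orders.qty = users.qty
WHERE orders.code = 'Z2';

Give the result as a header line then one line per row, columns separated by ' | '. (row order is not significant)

After JOIN users (4 rows):
orders.rank | orders.qty | orders.code | users.qty | users.yr
1 | 6 | Z2 | 6 | 7
2 | 4 | X2 | 4 | 3
2 | 4 | X2 | 4 | 1
1 | 1 | Z2 | 1 | 5
After WHERE (2 rows):
orders.rank | orders.qty | orders.code | users.qty | users.yr
1 | 6 | Z2 | 6 | 7
1 | 1 | Z2 | 1 | 5
After SELECT (2 rows):
orders.qty | orders.rank
6 | 1
1 | 1

== RESULT ==
orders.qty | orders.rank
6 | 1
1 | 1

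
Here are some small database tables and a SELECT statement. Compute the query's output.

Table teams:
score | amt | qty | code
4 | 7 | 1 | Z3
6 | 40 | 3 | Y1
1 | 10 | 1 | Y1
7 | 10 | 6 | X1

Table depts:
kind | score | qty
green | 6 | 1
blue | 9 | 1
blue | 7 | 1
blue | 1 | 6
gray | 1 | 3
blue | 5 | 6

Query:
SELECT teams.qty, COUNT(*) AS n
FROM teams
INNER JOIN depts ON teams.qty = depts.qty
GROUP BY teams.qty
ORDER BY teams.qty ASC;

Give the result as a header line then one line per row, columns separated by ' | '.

After JOIN depts (9 rows):
teams.score | teams.amt | teams.qty | teams.code | depts.kind | depts.score | depts.qty
4 | 7 | 1 | Z3 | green | 6 | 1
4 | 7 | 1 | Z3 | blue | 9 | 1
4 | 7 | 1 | Z3 | blue | 7 | 1
6 | 40 | 3 | Y1 | gray | 1 | 3
1 | 10 | 1 | Y1 | green | 6 | 1
1 | 10 | 1 | Y1 | blue | 9 | 1
1 | 10 | 1 | Y1 | blue | 7 | 1
7 | 10 | 6 | X1 | blue | 1 | 6
7 | 10 | 6 | X1 | blue | 5 | 6
After GROUP BY (3 rows):
teams.qty | n
1 | 6
3 | 1
6 | 2
After ORDER BY (3 rows):
teams.qty | n
1 | 6
3 | 1
6 | 2

== RESULT ==
teams.qty | n
1 | 6
3 | 1
6 | 2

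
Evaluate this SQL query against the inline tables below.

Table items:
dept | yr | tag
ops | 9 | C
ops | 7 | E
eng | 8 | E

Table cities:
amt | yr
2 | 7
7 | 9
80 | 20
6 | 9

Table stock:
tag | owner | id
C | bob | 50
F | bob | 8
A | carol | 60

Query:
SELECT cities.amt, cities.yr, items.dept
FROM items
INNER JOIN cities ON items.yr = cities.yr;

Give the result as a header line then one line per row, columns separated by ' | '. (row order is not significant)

== RESULT ==
cities.amt | cities.yr | items.dept
7 | 9 | ops
6 | 9 | ops
2 | 7 | ops

Derivation:
After JOIN cities (3 rows):
items.dept | items.yr | items.tag | cities.amt | cities.yr
ops | 9 | C | 7 | 9
ops | 9 | C | 6 | 9
ops | 7 | E | 2 | 7
After SELECT (3 rows):
cities.amt | cities.yr | items.dept
7 | 9 | ops
6 | 9 | ops
2 | 7 | ops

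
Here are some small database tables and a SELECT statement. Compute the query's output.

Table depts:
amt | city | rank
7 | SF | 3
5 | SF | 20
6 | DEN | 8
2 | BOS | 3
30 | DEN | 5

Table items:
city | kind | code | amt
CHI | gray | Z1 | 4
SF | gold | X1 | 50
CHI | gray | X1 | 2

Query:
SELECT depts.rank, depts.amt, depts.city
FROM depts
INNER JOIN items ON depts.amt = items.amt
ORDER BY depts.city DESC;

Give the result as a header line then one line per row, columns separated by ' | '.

After JOIN items (1 rows):
depts.amt | depts.city | depts.rank | items.city | items.kind | items.code | items.amt
2 | BOS | 3 | CHI | gray | X1 | 2
After SELECT (1 rows):
depts.rank | depts.amt | depts.city
3 | 2 | BOS
After ORDER BY (1 rows):
depts.rank | depts.amt | depts.city
3 | 2 | BOS

== RESULT ==
depts.rank | depts.amt | depts.city
3 | 2 | BOS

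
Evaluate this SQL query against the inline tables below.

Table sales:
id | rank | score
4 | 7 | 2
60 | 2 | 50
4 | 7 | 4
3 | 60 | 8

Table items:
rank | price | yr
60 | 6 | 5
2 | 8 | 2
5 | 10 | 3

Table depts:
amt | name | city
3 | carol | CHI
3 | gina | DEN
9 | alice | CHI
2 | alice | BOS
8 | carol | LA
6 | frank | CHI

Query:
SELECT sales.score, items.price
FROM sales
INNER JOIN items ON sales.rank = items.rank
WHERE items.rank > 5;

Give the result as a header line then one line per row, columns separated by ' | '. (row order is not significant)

== RESULT ==
sales.score | items.price
8 | 6

Derivation:
After JOIN items (2 rows):
sales.id | sales.rank | sales.score | items.rank | items.price | items.yr
60 | 2 | 50 | 2 | 8 | 2
3 | 60 | 8 | 60 | 6 | 5
After WHERE (1 rows):
sales.id | sales.rank | sales.score | items.rank | items.price | items.yr
3 | 60 | 8 | 60 | 6 | 5
After SELECT (1 rows):
sales.score | items.price
8 | 6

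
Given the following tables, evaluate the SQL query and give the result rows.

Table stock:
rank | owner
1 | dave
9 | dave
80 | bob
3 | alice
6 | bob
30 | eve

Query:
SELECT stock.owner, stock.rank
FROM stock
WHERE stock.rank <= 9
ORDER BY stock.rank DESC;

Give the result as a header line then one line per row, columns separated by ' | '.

== RESULT ==
stock.owner | stock.rank
dave | 9
bob | 6
alice | 3
dave | 1

Derivation:
After WHERE (4 rows):
stock.rank | stock.owner
1 | dave
9 | dave
3 | alice
6 | bob
After SELECT (4 rows):
stock.owner | stock.rank
dave | 1
dave | 9
alice | 3
bob | 6
After ORDER BY (4 rows):
stock.owner | stock.rank
dave | 9
bob | 6
alice | 3
dave | 1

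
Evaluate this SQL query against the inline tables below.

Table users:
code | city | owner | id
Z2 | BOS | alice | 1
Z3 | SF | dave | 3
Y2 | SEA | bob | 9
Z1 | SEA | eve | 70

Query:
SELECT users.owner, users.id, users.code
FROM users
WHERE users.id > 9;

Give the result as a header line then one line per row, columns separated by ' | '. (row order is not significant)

After WHERE (1 rows):
users.code | users.city | users.owner | users.id
Z1 | SEA | eve | 70
After SELECT (1 rows):
users.owner | users.id | users.code
eve | 70 | Z1

== RESULT ==
users.owner | users.id | users.code
eve | 70 | Z1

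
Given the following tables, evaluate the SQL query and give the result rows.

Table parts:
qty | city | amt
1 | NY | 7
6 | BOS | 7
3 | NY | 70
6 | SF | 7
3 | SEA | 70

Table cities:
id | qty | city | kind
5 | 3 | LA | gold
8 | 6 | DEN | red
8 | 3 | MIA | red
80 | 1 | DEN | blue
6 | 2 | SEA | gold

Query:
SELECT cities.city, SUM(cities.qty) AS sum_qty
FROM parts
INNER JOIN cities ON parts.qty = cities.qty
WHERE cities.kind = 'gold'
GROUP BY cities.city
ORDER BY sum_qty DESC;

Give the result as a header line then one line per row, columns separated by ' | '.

After JOIN cities (7 rows):
parts.qty | parts.city | parts.amt | cities.id | cities.qty | cities.city | cities.kind
1 | NY | 7 | 80 | 1 | DEN | blue
6 | BOS | 7 | 8 | 6 | DEN | red
3 | NY | 70 | 5 | 3 | LA | gold
3 | NY | 70 | 8 | 3 | MIA | red
6 | SF | 7 | 8 | 6 | DEN | red
3 | SEA | 70 | 5 | 3 | LA | gold
3 | SEA | 70 | 8 | 3 | MIA | red
After WHERE (2 rows):
parts.qty | parts.city | parts.amt | cities.id | cities.qty | cities.city | cities.kind
3 | NY | 70 | 5 | 3 | LA | gold
3 | SEA | 70 | 5 | 3 | LA | gold
After GROUP BY (1 rows):
cities.city | sum_qty
LA | 6
After ORDER BY (1 rows):
cities.city | sum_qty
LA | 6

== RESULT ==
cities.city | sum_qty
LA | 6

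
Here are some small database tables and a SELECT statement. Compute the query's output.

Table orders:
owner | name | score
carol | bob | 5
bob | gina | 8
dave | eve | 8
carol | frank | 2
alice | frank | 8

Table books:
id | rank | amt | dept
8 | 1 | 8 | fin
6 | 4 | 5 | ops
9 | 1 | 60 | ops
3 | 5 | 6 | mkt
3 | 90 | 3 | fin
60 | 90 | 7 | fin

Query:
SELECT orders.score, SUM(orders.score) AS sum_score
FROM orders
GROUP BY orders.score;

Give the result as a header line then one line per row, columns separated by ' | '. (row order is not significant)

== RESULT ==
orders.score | sum_score
5 | 5
8 | 24
2 | 2

Derivation:
After GROUP BY (3 rows):
orders.score | sum_score
5 | 5
8 | 24
2 | 2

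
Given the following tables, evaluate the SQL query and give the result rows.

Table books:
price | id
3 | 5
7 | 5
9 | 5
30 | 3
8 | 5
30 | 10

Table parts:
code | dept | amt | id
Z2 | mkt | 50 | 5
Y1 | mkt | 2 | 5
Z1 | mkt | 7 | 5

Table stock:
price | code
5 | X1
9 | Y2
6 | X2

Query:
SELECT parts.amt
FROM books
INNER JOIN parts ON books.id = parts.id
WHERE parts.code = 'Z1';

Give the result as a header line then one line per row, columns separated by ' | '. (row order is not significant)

== RESULT ==
parts.amt
7
7
7
7

Derivation:
After JOIN parts (12 rows):
books.price | books.id | parts.code | parts.dept | parts.amt | parts.id
3 | 5 | Z2 | mkt | 50 | 5
3 | 5 | Y1 | mkt | 2 | 5
3 | 5 | Z1 | mkt | 7 | 5
7 | 5 | Z2 | mkt | 50 | 5
7 | 5 | Y1 | mkt | 2 | 5
7 | 5 | Z1 | mkt | 7 | 5
9 | 5 | Z2 | mkt | 50 | 5
9 | 5 | Y1 | mkt | 2 | 5
9 | 5 | Z1 | mkt | 7 | 5
8 | 5 | Z2 | mkt | 50 | 5
8 | 5 | Y1 | mkt | 2 | 5
8 | 5 | Z1 | mkt | 7 | 5
After WHERE (4 rows):
books.price | books.id | parts.code | parts.dept | parts.amt | parts.id
3 | 5 | Z1 | mkt | 7 | 5
7 | 5 | Z1 | mkt | 7 | 5
9 | 5 | Z1 | mkt | 7 | 5
8 | 5 | Z1 | mkt | 7 | 5
After SELECT (4 rows):
parts.amt
7
7
7
7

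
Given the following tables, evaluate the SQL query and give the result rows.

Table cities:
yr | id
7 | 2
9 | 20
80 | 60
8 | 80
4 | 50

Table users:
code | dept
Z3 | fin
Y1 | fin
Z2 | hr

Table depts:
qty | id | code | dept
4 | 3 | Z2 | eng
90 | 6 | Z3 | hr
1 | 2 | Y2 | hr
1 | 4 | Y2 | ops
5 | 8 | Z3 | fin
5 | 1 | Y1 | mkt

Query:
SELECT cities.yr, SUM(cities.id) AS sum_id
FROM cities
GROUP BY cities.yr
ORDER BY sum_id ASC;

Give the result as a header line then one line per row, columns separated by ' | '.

== RESULT ==
cities.yr | sum_id
7 | 2
9 | 20
4 | 50
80 | 60
8 | 80

Derivation:
After GROUP BY (5 rows):
cities.yr | sum_id
7 | 2
9 | 20
80 | 60
8 | 80
4 | 50
After ORDER BY (5 rows):
cities.yr | sum_id
7 | 2
9 | 20
4 | 50
80 | 60
8 | 80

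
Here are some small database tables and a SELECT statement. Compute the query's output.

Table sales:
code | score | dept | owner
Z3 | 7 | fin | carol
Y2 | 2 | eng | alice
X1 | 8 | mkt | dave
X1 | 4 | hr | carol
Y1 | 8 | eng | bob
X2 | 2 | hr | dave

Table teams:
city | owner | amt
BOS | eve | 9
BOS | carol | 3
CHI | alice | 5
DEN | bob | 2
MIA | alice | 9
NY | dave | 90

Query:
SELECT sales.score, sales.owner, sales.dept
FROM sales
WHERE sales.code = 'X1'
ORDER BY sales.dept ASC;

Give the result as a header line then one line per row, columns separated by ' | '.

After WHERE (2 rows):
sales.code | sales.score | sales.dept | sales.owner
X1 | 8 | mkt | dave
X1 | 4 | hr | carol
After SELECT (2 rows):
sales.score | sales.owner | sales.dept
8 | dave | mkt
4 | carol | hr
After ORDER BY (2 rows):
sales.score | sales.owner | sales.dept
4 | carol | hr
8 | dave | mkt

== RESULT ==
sales.score | sales.owner | sales.dept
4 | carol | hr
8 | dave | mkt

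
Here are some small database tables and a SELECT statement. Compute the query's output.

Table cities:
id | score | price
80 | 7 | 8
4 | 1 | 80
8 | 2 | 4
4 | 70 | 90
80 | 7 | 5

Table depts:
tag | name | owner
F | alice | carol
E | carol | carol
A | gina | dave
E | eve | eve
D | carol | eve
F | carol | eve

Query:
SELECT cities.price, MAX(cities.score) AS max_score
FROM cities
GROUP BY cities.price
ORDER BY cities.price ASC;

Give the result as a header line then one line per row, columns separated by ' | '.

== RESULT ==
cities.price | max_score
4 | 2
5 | 7
8 | 7
80 | 1
90 | 70

Derivation:
After GROUP BY (5 rows):
cities.price | max_score
8 | 7
80 | 1
4 | 2
90 | 70
5 | 7
After ORDER BY (5 rows):
cities.price | max_score
4 | 2
5 | 7
8 | 7
80 | 1
90 | 70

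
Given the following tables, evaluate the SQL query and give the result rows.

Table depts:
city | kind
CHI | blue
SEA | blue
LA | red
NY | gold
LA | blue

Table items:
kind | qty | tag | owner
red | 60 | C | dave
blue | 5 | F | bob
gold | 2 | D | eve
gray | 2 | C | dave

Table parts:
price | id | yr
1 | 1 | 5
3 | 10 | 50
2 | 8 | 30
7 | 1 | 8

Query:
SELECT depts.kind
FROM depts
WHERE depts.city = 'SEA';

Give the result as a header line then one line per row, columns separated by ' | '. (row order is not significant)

== RESULT ==
depts.kind
blue

Derivation:
After WHERE (1 rows):
depts.city | depts.kind
SEA | blue
After SELECT (1 rows):
depts.kind
blue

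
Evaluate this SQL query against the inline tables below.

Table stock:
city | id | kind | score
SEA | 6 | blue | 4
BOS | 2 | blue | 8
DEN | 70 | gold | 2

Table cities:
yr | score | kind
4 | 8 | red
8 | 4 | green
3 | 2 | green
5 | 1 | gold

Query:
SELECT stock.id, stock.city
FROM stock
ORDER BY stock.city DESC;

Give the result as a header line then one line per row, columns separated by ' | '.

After SELECT (3 rows):
stock.id | stock.city
6 | SEA
2 | BOS
70 | DEN
After ORDER BY (3 rows):
stock.id | stock.city
6 | SEA
70 | DEN
2 | BOS

== RESULT ==
stock.id | stock.city
6 | SEA
70 | DEN
2 | BOS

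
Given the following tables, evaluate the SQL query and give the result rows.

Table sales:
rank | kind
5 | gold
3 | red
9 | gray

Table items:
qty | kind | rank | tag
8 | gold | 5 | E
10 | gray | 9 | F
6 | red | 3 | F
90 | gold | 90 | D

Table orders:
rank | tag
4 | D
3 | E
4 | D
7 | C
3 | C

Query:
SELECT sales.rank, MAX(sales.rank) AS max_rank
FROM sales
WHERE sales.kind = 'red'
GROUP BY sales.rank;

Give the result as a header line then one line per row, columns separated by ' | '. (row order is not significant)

== RESULT ==
sales.rank | max_rank
3 | 3

Derivation:
After WHERE (1 rows):
sales.rank | sales.kind
3 | red
After GROUP BY (1 rows):
sales.rank | max_rank
3 | 3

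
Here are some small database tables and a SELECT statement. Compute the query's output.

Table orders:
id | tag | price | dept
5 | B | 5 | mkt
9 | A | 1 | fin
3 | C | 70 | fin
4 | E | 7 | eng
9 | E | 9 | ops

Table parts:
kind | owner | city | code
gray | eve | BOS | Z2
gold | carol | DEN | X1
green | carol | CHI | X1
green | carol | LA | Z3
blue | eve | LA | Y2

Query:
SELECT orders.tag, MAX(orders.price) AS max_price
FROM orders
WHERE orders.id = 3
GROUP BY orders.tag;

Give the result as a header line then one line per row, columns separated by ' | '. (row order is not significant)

After WHERE (1 rows):
orders.id | orders.tag | orders.price | orders.dept
3 | C | 70 | fin
After GROUP BY (1 rows):
orders.tag | max_price
C | 70

== RESULT ==
orders.tag | max_price
C | 70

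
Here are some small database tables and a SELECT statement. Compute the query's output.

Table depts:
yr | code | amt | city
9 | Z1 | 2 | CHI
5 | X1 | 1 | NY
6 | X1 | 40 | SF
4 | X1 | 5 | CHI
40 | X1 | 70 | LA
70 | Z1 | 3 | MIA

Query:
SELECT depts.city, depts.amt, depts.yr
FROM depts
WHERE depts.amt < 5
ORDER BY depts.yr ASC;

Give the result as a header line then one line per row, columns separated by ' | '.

After WHERE (3 rows):
depts.yr | depts.code | depts.amt | depts.city
9 | Z1 | 2 | CHI
5 | X1 | 1 | NY
70 | Z1 | 3 | MIA
After SELECT (3 rows):
depts.city | depts.amt | depts.yr
CHI | 2 | 9
NY | 1 | 5
MIA | 3 | 70
After ORDER BY (3 rows):
depts.city | depts.amt | depts.yr
NY | 1 | 5
CHI | 2 | 9
MIA | 3 | 70

== RESULT ==
depts.city | depts.amt | depts.yr
NY | 1 | 5
CHI | 2 | 9
MIA | 3 | 70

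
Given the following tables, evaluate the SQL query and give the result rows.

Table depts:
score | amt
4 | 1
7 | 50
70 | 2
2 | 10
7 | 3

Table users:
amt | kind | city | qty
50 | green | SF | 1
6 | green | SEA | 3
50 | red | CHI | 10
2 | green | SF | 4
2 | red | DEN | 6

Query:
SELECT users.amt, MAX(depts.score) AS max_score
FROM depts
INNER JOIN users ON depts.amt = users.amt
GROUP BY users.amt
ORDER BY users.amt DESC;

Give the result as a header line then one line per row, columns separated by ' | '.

After JOIN users (4 rows):
depts.score | depts.amt | users.amt | users.kind | users.city | users.qty
7 | 50 | 50 | green | SF | 1
7 | 50 | 50 | red | CHI | 10
70 | 2 | 2 | green | SF | 4
70 | 2 | 2 | red | DEN | 6
After GROUP BY (2 rows):
users.amt | max_score
50 | 7
2 | 70
After ORDER BY (2 rows):
users.amt | max_score
50 | 7
2 | 70

== RESULT ==
users.amt | max_score
50 | 7
2 | 70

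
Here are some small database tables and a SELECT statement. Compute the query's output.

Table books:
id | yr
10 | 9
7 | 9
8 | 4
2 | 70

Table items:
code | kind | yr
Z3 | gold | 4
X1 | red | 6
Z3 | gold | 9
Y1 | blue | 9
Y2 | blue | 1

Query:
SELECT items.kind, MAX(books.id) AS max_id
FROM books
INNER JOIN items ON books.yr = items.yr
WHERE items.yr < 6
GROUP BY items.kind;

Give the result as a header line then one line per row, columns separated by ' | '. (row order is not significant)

== RESULT ==
items.kind | max_id
gold | 8

Derivation:
After JOIN items (5 rows):
books.id | books.yr | items.code | items.kind | items.yr
10 | 9 | Z3 | gold | 9
10 | 9 | Y1 | blue | 9
7 | 9 | Z3 | gold | 9
7 | 9 | Y1 | blue | 9
8 | 4 | Z3 | gold | 4
After WHERE (1 rows):
books.id | books.yr | items.code | items.kind | items.yr
8 | 4 | Z3 | gold | 4
After GROUP BY (1 rows):
items.kind | max_id
gold | 8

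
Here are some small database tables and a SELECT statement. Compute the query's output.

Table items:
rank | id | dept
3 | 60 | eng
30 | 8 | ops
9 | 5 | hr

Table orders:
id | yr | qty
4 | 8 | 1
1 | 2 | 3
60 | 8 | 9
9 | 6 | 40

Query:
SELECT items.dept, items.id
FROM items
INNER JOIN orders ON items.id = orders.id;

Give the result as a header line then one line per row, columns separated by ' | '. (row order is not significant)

== RESULT ==
items.dept | items.id
eng | 60

Derivation:
After JOIN orders (1 rows):
items.rank | items.id | items.dept | orders.id | orders.yr | orders.qty
3 | 60 | eng | 60 | 8 | 9
After SELECT (1 rows):
items.dept | items.id
eng | 60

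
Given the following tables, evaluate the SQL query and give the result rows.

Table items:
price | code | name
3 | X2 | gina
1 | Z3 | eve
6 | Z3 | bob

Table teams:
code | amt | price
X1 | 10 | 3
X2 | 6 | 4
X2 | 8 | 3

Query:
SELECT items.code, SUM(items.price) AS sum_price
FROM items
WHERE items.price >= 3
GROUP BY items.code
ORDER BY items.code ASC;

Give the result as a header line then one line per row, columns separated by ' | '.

After WHERE (2 rows):
items.price | items.code | items.name
3 | X2 | gina
6 | Z3 | bob
After GROUP BY (2 rows):
items.code | sum_price
X2 | 3
Z3 | 6
After ORDER BY (2 rows):
items.code | sum_price
X2 | 3
Z3 | 6

== RESULT ==
items.code | sum_price
X2 | 3
Z3 | 6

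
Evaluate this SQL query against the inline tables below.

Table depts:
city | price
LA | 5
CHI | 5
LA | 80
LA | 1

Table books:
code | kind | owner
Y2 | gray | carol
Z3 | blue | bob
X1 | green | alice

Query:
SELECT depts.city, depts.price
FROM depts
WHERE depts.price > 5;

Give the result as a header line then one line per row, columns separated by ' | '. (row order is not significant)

== RESULT ==
depts.city | depts.price
LA | 80

Derivation:
After WHERE (1 rows):
depts.city | depts.price
LA | 80
After SELECT (1 rows):
depts.city | depts.price
LA | 80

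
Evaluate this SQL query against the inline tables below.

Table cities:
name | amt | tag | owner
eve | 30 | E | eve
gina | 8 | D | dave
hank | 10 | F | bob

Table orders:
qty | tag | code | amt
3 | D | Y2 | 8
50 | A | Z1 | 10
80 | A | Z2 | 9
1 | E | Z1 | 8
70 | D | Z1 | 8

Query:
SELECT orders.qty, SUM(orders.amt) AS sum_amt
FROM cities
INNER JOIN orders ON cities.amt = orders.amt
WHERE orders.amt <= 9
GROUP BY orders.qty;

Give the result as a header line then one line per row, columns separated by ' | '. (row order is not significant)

After JOIN orders (4 rows):
cities.name | cities.amt | cities.tag | cities.owner | orders.qty | orders.tag | orders.code | orders.amt
gina | 8 | D | dave | 3 | D | Y2 | 8
gina | 8 | D | dave | 1 | E | Z1 | 8
gina | 8 | D | dave | 70 | D | Z1 | 8
hank | 10 | F | bob | 50 | A | Z1 | 10
After WHERE (3 rows):
cities.name | cities.amt | cities.tag | cities.owner | orders.qty | orders.tag | orders.code | orders.amt
gina | 8 | D | dave | 3 | D | Y2 | 8
gina | 8 | D | dave | 1 | E | Z1 | 8
gina | 8 | D | dave | 70 | D | Z1 | 8
After GROUP BY (3 rows):
orders.qty | sum_amt
3 | 8
1 | 8
70 | 8

== RESULT ==
orders.qty | sum_amt
3 | 8
1 | 8
70 | 8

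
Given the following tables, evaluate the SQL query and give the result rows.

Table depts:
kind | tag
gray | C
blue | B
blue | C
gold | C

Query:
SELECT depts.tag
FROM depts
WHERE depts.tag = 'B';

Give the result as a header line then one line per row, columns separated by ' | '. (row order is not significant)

After WHERE (1 rows):
depts.kind | depts.tag
blue | B
After SELECT (1 rows):
depts.tag
B

== RESULT ==
depts.tag
B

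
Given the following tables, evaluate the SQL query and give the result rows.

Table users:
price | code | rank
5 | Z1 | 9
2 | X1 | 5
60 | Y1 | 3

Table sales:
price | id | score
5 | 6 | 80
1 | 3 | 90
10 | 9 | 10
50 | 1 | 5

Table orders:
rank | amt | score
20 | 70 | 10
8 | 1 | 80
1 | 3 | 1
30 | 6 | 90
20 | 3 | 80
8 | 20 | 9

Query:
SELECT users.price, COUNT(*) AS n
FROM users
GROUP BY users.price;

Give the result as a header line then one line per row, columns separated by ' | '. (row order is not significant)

After GROUP BY (3 rows):
users.price | n
5 | 1
2 | 1
60 | 1

== RESULT ==
users.price | n
5 | 1
2 | 1
60 | 1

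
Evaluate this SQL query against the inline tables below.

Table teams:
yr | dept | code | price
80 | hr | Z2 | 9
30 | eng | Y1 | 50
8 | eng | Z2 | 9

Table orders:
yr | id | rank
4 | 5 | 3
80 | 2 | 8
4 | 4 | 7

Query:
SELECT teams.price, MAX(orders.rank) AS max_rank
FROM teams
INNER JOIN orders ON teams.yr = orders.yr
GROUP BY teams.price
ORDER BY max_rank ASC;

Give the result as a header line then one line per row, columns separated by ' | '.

After JOIN orders (1 rows):
teams.yr | teams.dept | teams.code | teams.price | orders.yr | orders.id | orders.rank
80 | hr | Z2 | 9 | 80 | 2 | 8
After GROUP BY (1 rows):
teams.price | max_rank
9 | 8
After ORDER BY (1 rows):
teams.price | max_rank
9 | 8

== RESULT ==
teams.price | max_rank
9 | 8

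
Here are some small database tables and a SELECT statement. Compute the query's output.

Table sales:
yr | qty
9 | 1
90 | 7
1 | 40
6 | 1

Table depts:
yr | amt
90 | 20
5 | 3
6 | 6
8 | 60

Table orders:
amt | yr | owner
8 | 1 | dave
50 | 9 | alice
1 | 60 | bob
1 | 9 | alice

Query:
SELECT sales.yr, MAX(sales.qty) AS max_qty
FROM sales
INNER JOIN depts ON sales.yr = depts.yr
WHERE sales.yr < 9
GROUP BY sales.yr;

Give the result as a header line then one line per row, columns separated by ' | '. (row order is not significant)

After JOIN depts (2 rows):
sales.yr | sales.qty | depts.yr | depts.amt
90 | 7 | 90 | 20
6 | 1 | 6 | 6
After WHERE (1 rows):
sales.yr | sales.qty | depts.yr | depts.amt
6 | 1 | 6 | 6
After GROUP BY (1 rows):
sales.yr | max_qty
6 | 1

== RESULT ==
sales.yr | max_qty
6 | 1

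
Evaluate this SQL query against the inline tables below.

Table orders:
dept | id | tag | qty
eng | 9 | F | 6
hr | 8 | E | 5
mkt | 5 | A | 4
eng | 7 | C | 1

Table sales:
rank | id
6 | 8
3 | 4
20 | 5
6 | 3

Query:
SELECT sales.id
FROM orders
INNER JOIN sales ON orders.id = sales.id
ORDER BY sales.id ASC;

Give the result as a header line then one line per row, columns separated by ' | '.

After JOIN sales (2 rows):
orders.dept | orders.id | orders.tag | orders.qty | sales.rank | sales.id
hr | 8 | E | 5 | 6 | 8
mkt | 5 | A | 4 | 20 | 5
After SELECT (2 rows):
sales.id
8
5
After ORDER BY (2 rows):
sales.id
5
8

== RESULT ==
sales.id
5
8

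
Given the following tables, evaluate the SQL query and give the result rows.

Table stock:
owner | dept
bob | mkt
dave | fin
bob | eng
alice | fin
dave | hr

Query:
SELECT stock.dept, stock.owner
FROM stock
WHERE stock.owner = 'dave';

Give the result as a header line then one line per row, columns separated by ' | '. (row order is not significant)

== RESULT ==
stock.dept | stock.owner
fin | dave
hr | dave

Derivation:
After WHERE (2 rows):
stock.owner | stock.dept
dave | fin
dave | hr
After SELECT (2 rows):
stock.dept | stock.owner
fin | dave
hr | dave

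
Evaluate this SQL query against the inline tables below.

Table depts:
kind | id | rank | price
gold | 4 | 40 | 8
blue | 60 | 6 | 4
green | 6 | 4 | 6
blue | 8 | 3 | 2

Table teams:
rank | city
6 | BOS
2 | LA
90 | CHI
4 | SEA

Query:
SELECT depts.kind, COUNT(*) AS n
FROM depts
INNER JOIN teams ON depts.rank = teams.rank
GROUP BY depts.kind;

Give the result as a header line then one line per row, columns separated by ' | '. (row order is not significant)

After JOIN teams (2 rows):
depts.kind | depts.id | depts.rank | depts.price | teams.rank | teams.city
blue | 60 | 6 | 4 | 6 | BOS
green | 6 | 4 | 6 | 4 | SEA
After GROUP BY (2 rows):
depts.kind | n
blue | 1
green | 1

== RESULT ==
depts.kind | n
blue | 1
green | 1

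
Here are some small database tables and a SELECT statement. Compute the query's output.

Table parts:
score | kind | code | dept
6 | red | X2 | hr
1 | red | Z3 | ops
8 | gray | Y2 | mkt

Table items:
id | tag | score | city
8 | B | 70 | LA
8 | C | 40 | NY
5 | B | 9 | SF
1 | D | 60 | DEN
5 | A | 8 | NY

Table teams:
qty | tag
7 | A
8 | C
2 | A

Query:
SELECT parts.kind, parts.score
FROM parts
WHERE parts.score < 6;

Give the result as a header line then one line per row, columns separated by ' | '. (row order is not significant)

After WHERE (1 rows):
parts.score | parts.kind | parts.code | parts.dept
1 | red | Z3 | ops
After SELECT (1 rows):
parts.kind | parts.score
red | 1

== RESULT ==
parts.kind | parts.score
red | 1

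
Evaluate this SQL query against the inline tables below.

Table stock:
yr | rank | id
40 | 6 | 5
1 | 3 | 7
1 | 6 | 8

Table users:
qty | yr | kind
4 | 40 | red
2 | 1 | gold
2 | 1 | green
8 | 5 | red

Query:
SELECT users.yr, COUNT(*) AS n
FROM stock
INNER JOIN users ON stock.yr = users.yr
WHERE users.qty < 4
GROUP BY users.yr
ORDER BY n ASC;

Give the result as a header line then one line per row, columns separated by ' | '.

== RESULT ==
users.yr | n
1 | 4

Derivation:
After JOIN users (5 rows):
stock.yr | stock.rank | stock.id | users.qty | users.yr | users.kind
40 | 6 | 5 | 4 | 40 | red
1 | 3 | 7 | 2 | 1 | gold
1 | 3 | 7 | 2 | 1 | green
1 | 6 | 8 | 2 | 1 | gold
1 | 6 | 8 | 2 | 1 | green
After WHERE (4 rows):
stock.yr | stock.rank | stock.id | users.qty | users.yr | users.kind
1 | 3 | 7 | 2 | 1 | gold
1 | 3 | 7 | 2 | 1 | green
1 | 6 | 8 | 2 | 1 | gold
1 | 6 | 8 | 2 | 1 | green
After GROUP BY (1 rows):
users.yr | n
1 | 4
After ORDER BY (1 rows):
users.yr | n
1 | 4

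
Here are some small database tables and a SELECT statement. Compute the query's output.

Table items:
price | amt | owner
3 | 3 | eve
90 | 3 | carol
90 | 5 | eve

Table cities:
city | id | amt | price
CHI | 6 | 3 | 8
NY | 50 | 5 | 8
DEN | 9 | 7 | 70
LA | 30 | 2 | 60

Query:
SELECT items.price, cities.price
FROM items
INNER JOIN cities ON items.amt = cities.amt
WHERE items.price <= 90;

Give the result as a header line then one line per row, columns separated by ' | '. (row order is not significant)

== RESULT ==
items.price | cities.price
3 | 8
90 | 8
90 | 8

Derivation:
After JOIN cities (3 rows):
items.price | items.amt | items.owner | cities.city | cities.id | cities.amt | cities.price
3 | 3 | eve | CHI | 6 | 3 | 8
90 | 3 | carol | CHI | 6 | 3 | 8
90 | 5 | eve | NY | 50 | 5 | 8
After WHERE (3 rows):
items.price | items.amt | items.owner | cities.city | cities.id | cities.amt | cities.price
3 | 3 | eve | CHI | 6 | 3 | 8
90 | 3 | carol | CHI | 6 | 3 | 8
90 | 5 | eve | NY | 50 | 5 | 8
After SELECT (3 rows):
items.price | cities.price
3 | 8
90 | 8
90 | 8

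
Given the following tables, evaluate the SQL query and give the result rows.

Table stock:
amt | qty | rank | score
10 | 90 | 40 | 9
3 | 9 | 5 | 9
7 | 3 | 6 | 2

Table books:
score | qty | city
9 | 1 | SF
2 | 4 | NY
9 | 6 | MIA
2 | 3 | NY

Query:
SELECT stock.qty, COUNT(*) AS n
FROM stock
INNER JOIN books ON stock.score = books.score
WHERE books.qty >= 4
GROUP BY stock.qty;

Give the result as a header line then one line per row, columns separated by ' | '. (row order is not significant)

After JOIN books (6 rows):
stock.amt | stock.qty | stock.rank | stock.score | books.score | books.qty | books.city
10 | 90 | 40 | 9 | 9 | 1 | SF
10 | 90 | 40 | 9 | 9 | 6 | MIA
3 | 9 | 5 | 9 | 9 | 1 | SF
3 | 9 | 5 | 9 | 9 | 6 | MIA
7 | 3 | 6 | 2 | 2 | 4 | NY
7 | 3 | 6 | 2 | 2 | 3 | NY
After WHERE (3 rows):
stock.amt | stock.qty | stock.rank | stock.score | books.score | books.qty | books.city
10 | 90 | 40 | 9 | 9 | 6 | MIA
3 | 9 | 5 | 9 | 9 | 6 | MIA
7 | 3 | 6 | 2 | 2 | 4 | NY
After GROUP BY (3 rows):
stock.qty | n
90 | 1
9 | 1
3 | 1

== RESULT ==
stock.qty | n
90 | 1
9 | 1
3 | 1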